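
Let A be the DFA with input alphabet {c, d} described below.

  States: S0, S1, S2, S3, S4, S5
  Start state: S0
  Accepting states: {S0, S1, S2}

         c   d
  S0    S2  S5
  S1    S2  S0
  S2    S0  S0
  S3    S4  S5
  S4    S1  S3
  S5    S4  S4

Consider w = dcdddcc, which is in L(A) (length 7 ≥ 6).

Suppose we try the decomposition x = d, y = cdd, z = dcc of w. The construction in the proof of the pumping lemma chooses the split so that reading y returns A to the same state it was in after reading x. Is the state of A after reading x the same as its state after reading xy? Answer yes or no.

yes

State sequence: S0 -d-> S5 -c-> S4 -d-> S3 -d-> S5

After x (step 1): S5. After xy (step 4): S5.
They match, so y = cdd drives A around a cycle from S5 back to itself; pumping y any number of times keeps A in S5 before reading z, and xyⁱz ∈ L(A) for every i ≥ 0.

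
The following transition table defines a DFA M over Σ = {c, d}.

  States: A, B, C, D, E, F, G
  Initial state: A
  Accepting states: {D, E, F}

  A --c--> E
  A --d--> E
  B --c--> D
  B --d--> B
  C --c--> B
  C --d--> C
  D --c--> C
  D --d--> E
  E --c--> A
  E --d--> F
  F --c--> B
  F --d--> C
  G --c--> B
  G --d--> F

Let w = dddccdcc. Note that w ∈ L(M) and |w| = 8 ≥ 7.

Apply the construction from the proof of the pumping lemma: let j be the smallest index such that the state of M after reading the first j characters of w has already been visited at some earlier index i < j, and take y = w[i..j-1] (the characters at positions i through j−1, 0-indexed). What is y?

State sequence: A -d-> E -d-> F -d-> C -c-> B -c-> D -d-> E -c-> A -c-> E
First repeat at step 6: E was already visited.

So i = 1, j = 6, giving x = w[0:1] = d, y = w[1:6] = ddccd, z = w[6:8] = cc.
Check: |xy| = 6 ≤ 7 and |y| = 5 ≥ 1. Reading y takes M from E back to E, so every xyⁱz is accepted.
The DFA has 7 states, so the proof of the pumping lemma guarantees a repeated state among the first 7+1 visited; the segment between the two visits is the pumpable y.

ddccd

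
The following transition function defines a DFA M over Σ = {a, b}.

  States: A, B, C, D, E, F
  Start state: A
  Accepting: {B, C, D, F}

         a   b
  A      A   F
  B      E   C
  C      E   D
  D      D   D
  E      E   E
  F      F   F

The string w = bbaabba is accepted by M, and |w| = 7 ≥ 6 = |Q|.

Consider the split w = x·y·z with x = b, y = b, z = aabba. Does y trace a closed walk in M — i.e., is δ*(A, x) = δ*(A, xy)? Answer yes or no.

yes

Run of M on the first 2 characters of w = b b:
  step 0: A  (start)
  step 1: F  (read b: A→F)
  step 2: F  (read b: F→F)

After x (step 1): F. After xy (step 2): F.
They match, so y = b drives M around a cycle from F back to itself; pumping y any number of times keeps M in F before reading z, and xyⁱz ∈ L(M) for every i ≥ 0.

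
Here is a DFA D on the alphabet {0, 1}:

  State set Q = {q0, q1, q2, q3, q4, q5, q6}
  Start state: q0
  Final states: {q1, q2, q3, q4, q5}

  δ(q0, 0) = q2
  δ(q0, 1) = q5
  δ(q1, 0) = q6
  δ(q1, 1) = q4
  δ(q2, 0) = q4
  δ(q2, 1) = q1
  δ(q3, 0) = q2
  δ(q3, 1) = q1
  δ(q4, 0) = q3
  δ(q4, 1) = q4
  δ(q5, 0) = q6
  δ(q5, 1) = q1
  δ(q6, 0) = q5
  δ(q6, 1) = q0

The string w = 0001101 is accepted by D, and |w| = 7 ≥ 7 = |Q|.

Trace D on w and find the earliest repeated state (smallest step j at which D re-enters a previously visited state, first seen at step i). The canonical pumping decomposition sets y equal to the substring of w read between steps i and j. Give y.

State sequence: q0 -0-> q2 -0-> q4 -0-> q3 -1-> q1 -1-> q4 -0-> q3 -1-> q1
First repeat at step 5: q4 was already visited.

So i = 2, j = 5, giving x = w[0:2] = 00, y = w[2:5] = 011, z = w[5:7] = 01.
Check: |xy| = 5 ≤ 7 and |y| = 3 ≥ 1. Reading y takes D from q4 back to q4, so every xyⁱz is accepted.
Since D has 7 states, any run of length ≥ 7 visits 7+1 states, so by pigeonhole some state repeats within the first 7 steps — that repeat gives the pumpable loop.

011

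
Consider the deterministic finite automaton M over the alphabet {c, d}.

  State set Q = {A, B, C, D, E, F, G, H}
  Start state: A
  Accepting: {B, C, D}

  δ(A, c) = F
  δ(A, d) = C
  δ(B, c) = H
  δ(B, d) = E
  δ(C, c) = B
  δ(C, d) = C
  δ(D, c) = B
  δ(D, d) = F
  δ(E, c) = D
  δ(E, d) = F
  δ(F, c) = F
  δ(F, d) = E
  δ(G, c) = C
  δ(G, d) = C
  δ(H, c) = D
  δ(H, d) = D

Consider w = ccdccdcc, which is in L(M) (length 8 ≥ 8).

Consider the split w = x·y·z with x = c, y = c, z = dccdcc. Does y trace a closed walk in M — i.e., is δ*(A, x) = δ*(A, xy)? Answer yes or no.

yes

State sequence: A -c-> F -c-> F

After x (step 1): F. After xy (step 2): F.
They match, so y = c drives M around a cycle from F back to itself; pumping y any number of times keeps M in F before reading z, and xyⁱz ∈ L(M) for every i ≥ 0.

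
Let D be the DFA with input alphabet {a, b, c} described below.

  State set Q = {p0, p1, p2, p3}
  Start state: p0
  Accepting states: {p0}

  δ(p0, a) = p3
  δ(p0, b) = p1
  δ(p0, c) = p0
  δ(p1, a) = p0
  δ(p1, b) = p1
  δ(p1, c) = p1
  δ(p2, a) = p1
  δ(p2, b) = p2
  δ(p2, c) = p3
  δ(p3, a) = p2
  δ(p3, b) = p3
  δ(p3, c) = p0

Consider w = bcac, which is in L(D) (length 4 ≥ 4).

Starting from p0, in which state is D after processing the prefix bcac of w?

State sequence: p0 -b-> p1 -c-> p1 -a-> p0 -c-> p0

After reading 4 characters, D is in state p0.
(This kind of state-tracing is the core of the pumping-lemma construction: with 4 states, pigeonhole forces a repeat within the first 4 steps.)

p0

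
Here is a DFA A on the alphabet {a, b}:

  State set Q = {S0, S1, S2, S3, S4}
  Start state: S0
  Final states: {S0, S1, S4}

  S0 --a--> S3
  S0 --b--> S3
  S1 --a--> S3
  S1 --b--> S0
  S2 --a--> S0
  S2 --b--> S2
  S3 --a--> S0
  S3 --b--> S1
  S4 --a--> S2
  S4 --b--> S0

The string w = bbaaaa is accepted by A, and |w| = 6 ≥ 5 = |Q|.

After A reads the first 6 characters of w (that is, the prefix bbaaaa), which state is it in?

S0

State sequence: S0 -b-> S3 -b-> S1 -a-> S3 -a-> S0 -a-> S3 -a-> S0

After reading 6 characters, A is in state S0.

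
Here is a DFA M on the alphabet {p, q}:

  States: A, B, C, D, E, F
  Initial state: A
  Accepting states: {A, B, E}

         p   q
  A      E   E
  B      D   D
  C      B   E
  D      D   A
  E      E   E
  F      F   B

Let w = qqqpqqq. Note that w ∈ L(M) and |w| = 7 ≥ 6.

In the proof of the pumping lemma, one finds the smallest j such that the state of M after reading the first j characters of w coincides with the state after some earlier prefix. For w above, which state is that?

E

Run of M on w = q q q p q q q:
  step 0: A  (start)
  step 1: E  (read q: A→E)
  step 2: E  (read q: E→E)   ← first repeat (E seen earlier)
  step 3: E  (read q: E→E)
  step 4: E  (read p: E→E)
  step 5: E  (read q: E→E)
  step 6: E  (read q: E→E)
  step 7: E  (read q: E→E)

The earliest repeat is at step j = 2: M is in E, which it already visited at step i = 1.
The DFA has 6 states, so the proof of the pumping lemma guarantees a repeated state among the first 6+1 visited; the segment between the two visits is the pumpable y.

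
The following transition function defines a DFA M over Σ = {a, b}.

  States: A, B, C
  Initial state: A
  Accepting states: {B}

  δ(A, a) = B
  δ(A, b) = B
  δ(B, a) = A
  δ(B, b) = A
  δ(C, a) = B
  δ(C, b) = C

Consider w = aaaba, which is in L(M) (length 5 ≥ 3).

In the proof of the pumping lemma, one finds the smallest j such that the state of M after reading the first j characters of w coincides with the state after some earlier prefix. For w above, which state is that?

A

State sequence: A -a-> B -a-> A -a-> B -b-> A -a-> B
First repeat at step 2: A was already visited.

The earliest repeat is at step j = 2: M is in A, which it already visited at step i = 0.
The DFA has 3 states, so the proof of the pumping lemma guarantees a repeated state among the first 3+1 visited; the segment between the two visits is the pumpable y.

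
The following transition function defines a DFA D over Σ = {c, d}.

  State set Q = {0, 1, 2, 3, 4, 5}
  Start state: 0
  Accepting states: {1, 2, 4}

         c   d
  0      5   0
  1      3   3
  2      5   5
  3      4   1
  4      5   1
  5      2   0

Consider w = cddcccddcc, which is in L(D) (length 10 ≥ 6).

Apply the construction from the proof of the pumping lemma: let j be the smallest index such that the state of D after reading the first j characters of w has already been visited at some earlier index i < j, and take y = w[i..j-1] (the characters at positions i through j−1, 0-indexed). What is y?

State sequence: 0 -c-> 5 -d-> 0 -d-> 0 -c-> 5 -c-> 2 -c-> 5 -d-> 0 -d-> 0 -c-> 5 -c-> 2
First repeat at step 2: 0 was already visited.

So i = 0, j = 2, giving x = w[0:0] = ε, y = w[0:2] = cd, z = w[2:10] = dcccddcc.
Check: |xy| = 2 ≤ 6 and |y| = 2 ≥ 1. Reading y takes D from 0 back to 0, so every xyⁱz is accepted.
The DFA has 6 states, so the proof of the pumping lemma guarantees a repeated state among the first 6+1 visited; the segment between the two visits is the pumpable y.

cd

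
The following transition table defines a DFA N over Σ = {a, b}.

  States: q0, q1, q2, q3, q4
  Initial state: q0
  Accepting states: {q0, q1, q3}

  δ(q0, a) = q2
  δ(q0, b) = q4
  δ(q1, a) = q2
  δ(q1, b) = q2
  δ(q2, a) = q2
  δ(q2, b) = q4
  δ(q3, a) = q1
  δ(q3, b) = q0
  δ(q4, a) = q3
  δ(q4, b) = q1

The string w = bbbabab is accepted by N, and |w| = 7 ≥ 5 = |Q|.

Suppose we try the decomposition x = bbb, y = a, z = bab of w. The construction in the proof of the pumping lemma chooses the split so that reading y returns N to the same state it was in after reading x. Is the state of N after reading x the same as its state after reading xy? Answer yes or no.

State sequence: q0 -b-> q4 -b-> q1 -b-> q2 -a-> q2

After x (step 3): q2. After xy (step 4): q2.
They match, so y = a drives N around a cycle from q2 back to itself; pumping y any number of times keeps N in q2 before reading z, and xyⁱz ∈ L(N) for every i ≥ 0.

yes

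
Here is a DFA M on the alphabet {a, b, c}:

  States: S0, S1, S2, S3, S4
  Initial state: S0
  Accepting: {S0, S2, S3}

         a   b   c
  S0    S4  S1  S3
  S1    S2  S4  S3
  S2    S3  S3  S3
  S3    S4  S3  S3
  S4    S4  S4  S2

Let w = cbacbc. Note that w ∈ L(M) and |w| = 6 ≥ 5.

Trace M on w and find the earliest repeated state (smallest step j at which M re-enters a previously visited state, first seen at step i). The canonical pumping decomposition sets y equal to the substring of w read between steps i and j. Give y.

State sequence: S0 -c-> S3 -b-> S3 -a-> S4 -c-> S2 -b-> S3 -c-> S3
First repeat at step 2: S3 was already visited.

So i = 1, j = 2, giving x = w[0:1] = c, y = w[1:2] = b, z = w[2:6] = acbc.
Check: |xy| = 2 ≤ 5 and |y| = 1 ≥ 1. Reading y takes M from S3 back to S3, so every xyⁱz is accepted.
Pumping length from the standard proof: p = 5 (the number of states). The repeated state found above gives |xy| = j ≤ 5 and |y| = j − i ≥ 1.

b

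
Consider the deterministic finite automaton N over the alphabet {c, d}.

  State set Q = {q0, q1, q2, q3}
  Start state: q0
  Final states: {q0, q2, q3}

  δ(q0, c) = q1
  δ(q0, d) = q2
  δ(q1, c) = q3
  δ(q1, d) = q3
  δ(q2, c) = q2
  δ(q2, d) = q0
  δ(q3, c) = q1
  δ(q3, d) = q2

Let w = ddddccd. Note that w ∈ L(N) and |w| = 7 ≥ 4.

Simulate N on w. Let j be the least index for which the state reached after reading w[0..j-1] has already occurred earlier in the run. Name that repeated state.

Run of N on w = d d d d c c d:
  step 0: q0  (start)
  step 1: q2  (read d: q0→q2)
  step 2: q0  (read d: q2→q0)   ← first repeat (q0 seen earlier)
  step 3: q2  (read d: q0→q2)
  step 4: q0  (read d: q2→q0)
  step 5: q1  (read c: q0→q1)
  step 6: q3  (read c: q1→q3)
  step 7: q2  (read d: q3→q2)

The earliest repeat is at step j = 2: N is in q0, which it already visited at step i = 0.
With |Q| = 4, pigeonhole forces a state repeat no later than step 4; the substring read between the first and second visits to that state can be pumped.

q0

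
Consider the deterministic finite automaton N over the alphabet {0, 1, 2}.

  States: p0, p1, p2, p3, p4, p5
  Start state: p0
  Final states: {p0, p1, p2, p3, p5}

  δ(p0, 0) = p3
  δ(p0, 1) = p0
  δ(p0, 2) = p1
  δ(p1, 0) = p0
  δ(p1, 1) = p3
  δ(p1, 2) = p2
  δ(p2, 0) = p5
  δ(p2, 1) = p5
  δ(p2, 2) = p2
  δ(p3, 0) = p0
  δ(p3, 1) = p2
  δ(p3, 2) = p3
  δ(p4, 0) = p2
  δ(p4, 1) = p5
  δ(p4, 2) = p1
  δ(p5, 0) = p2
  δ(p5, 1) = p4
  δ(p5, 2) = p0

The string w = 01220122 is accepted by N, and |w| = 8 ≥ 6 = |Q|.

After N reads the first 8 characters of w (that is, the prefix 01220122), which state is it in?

p2

Run of N on the first 8 characters of w = 0 1 2 2 0 1 2 2:
  step 0: p0  (start)
  step 1: p3  (read 0: p0→p3)
  step 2: p2  (read 1: p3→p2)
  step 3: p2  (read 2: p2→p2)
  step 4: p2  (read 2: p2→p2)
  step 5: p5  (read 0: p2→p5)
  step 6: p4  (read 1: p5→p4)
  step 7: p1  (read 2: p4→p1)
  step 8: p2  (read 2: p1→p2)

After reading 8 characters, N is in state p2.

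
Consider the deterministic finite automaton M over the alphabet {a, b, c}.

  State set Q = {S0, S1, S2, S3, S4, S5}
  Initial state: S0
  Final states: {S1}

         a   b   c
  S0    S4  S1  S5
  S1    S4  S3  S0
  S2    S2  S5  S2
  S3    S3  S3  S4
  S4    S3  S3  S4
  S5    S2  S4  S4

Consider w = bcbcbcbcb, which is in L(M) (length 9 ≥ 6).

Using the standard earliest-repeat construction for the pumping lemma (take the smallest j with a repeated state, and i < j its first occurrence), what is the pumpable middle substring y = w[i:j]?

bc

Run of M on w = b c b c b c b c b:
  step 0: S0  (start)
  step 1: S1  (read b: S0→S1)
  step 2: S0  (read c: S1→S0)   ← first repeat (S0 seen earlier)
  step 3: S1  (read b: S0→S1)
  step 4: S0  (read c: S1→S0)
  step 5: S1  (read b: S0→S1)
  step 6: S0  (read c: S1→S0)
  step 7: S1  (read b: S0→S1)
  step 8: S0  (read c: S1→S0)
  step 9: S1  (read b: S0→S1)

So i = 0, j = 2, giving x = w[0:0] = ε, y = w[0:2] = bc, z = w[2:9] = bcbcbcb.
Check: |xy| = 2 ≤ 6 and |y| = 2 ≥ 1. Reading y takes M from S0 back to S0, so every xyⁱz is accepted.
With |Q| = 6, pigeonhole forces a state repeat no later than step 6; the substring read between the first and second visits to that state can be pumped.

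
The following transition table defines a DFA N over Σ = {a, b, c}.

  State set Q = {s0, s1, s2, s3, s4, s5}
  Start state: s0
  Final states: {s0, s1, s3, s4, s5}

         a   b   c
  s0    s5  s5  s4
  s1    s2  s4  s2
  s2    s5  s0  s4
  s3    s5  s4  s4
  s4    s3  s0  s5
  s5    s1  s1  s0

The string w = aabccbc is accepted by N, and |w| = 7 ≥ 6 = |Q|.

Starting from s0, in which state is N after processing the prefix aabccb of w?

s5

State sequence: s0 -a-> s5 -a-> s1 -b-> s4 -c-> s5 -c-> s0 -b-> s5

After reading 6 characters, N is in state s5.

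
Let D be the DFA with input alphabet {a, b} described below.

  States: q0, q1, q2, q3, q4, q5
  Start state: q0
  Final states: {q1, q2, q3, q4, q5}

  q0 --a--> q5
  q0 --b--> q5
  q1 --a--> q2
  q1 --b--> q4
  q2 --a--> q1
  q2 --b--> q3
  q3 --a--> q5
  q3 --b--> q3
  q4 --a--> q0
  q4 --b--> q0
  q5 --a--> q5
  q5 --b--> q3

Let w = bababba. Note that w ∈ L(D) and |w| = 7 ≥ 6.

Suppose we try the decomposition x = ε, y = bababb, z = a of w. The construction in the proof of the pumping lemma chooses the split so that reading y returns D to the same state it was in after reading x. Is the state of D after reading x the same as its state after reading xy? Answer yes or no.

State sequence: q0 -b-> q5 -a-> q5 -b-> q3 -a-> q5 -b-> q3 -b-> q3

After x (step 0): q0. After xy (step 6): q3.
They differ (q0 ≠ q3), so y is not a cycle from the state after x; this split is not the one the pumping-lemma construction produces, and pumping y need not keep the string in L(D).

no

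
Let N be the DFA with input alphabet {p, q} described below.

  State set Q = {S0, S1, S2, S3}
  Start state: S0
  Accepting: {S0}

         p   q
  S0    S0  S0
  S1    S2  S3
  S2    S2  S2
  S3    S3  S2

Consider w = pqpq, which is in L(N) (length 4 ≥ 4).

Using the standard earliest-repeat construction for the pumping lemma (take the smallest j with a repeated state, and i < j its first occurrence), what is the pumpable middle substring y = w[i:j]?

p

Run of N on w = p q p q:
  step 0: S0  (start)
  step 1: S0  (read p: S0→S0)   ← first repeat (S0 seen earlier)
  step 2: S0  (read q: S0→S0)
  step 3: S0  (read p: S0→S0)
  step 4: S0  (read q: S0→S0)

So i = 0, j = 1, giving x = w[0:0] = ε, y = w[0:1] = p, z = w[1:4] = qpq.
Check: |xy| = 1 ≤ 4 and |y| = 1 ≥ 1. Reading y takes N from S0 back to S0, so every xyⁱz is accepted.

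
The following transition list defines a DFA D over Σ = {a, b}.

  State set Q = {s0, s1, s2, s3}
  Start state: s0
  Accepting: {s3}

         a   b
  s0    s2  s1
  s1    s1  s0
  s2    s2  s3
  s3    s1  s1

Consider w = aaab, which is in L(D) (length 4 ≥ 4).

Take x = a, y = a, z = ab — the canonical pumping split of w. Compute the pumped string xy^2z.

aaaab

xy^2z = a·a·a·ab = aaaab.
Reading y = a takes D from s2 back to s2, so after x·y·y the machine is still in s2, and z then leads to the accepting state s3. Hence aaaab ∈ L(D).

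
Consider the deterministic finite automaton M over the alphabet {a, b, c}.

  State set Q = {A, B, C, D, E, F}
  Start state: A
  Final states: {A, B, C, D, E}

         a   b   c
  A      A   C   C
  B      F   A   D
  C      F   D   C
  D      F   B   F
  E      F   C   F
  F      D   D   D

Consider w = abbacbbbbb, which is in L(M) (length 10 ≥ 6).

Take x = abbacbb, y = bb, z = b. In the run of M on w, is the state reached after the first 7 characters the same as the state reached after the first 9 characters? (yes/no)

no

State sequence: A -a-> A -b-> C -b-> D -a-> F -c-> D -b-> B -b-> A -b-> C -b-> D

After x (step 7): A. After xy (step 9): D.
They differ (A ≠ D), so y is not a cycle from the state after x; this split is not the one the pumping-lemma construction produces, and pumping y need not keep the string in L(M).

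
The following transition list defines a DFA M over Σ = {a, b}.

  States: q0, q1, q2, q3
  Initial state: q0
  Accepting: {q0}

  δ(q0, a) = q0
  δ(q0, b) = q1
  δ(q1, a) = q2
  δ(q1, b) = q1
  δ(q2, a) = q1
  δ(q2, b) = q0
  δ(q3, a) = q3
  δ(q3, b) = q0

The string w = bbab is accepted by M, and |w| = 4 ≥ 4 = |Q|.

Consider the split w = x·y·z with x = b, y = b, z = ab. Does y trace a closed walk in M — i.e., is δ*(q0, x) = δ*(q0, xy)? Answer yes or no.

yes

Run of M on the first 2 characters of w = b b:
  step 0: q0  (start)
  step 1: q1  (read b: q0→q1)
  step 2: q1  (read b: q1→q1)

After x (step 1): q1. After xy (step 2): q1.
They match, so y = b drives M around a cycle from q1 back to itself; pumping y any number of times keeps M in q1 before reading z, and xyⁱz ∈ L(M) for every i ≥ 0.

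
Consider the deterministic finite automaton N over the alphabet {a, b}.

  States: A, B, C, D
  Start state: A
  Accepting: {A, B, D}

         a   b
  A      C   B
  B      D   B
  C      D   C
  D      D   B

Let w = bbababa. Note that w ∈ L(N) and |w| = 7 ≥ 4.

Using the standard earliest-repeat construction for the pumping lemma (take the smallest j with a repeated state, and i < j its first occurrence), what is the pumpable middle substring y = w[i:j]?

b

State sequence: A -b-> B -b-> B -a-> D -b-> B -a-> D -b-> B -a-> D
First repeat at step 2: B was already visited.

So i = 1, j = 2, giving x = w[0:1] = b, y = w[1:2] = b, z = w[2:7] = ababa.
Check: |xy| = 2 ≤ 4 and |y| = 1 ≥ 1. Reading y takes N from B back to B, so every xyⁱz is accepted.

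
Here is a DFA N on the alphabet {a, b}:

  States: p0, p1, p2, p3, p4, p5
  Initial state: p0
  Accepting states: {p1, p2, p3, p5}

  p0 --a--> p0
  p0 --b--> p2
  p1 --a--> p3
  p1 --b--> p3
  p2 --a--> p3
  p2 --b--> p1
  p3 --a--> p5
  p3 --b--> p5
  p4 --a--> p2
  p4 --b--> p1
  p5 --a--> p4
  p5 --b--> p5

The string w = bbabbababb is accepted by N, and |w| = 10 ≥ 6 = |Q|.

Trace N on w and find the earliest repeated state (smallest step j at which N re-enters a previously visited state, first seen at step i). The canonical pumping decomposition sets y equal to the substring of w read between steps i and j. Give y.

b

Run of N on w = b b a b b a b a b b:
  step 0: p0  (start)
  step 1: p2  (read b: p0→p2)
  step 2: p1  (read b: p2→p1)
  step 3: p3  (read a: p1→p3)
  step 4: p5  (read b: p3→p5)
  step 5: p5  (read b: p5→p5)   ← first repeat (p5 seen earlier)
  step 6: p4  (read a: p5→p4)
  step 7: p1  (read b: p4→p1)
  step 8: p3  (read a: p1→p3)
  step 9: p5  (read b: p3→p5)
  step 10: p5  (read b: p5→p5)

So i = 4, j = 5, giving x = w[0:4] = bbab, y = w[4:5] = b, z = w[5:10] = ababb.
Check: |xy| = 5 ≤ 6 and |y| = 1 ≥ 1. Reading y takes N from p5 back to p5, so every xyⁱz is accepted.
With |Q| = 6, pigeonhole forces a state repeat no later than step 6; the substring read between the first and second visits to that state can be pumped.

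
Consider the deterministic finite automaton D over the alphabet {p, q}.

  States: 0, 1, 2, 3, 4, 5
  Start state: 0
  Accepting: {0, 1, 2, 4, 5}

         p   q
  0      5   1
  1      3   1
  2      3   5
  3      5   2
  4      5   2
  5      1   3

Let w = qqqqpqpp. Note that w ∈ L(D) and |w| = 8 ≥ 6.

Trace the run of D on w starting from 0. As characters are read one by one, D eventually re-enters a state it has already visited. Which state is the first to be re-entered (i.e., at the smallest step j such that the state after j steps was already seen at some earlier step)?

1

Run of D on w = q q q q p q p p:
  step 0: 0  (start)
  step 1: 1  (read q: 0→1)
  step 2: 1  (read q: 1→1)   ← first repeat (1 seen earlier)
  step 3: 1  (read q: 1→1)
  step 4: 1  (read q: 1→1)
  step 5: 3  (read p: 1→3)
  step 6: 2  (read q: 3→2)
  step 7: 3  (read p: 2→3)
  step 8: 5  (read p: 3→5)

The earliest repeat is at step j = 2: D is in 1, which it already visited at step i = 1.
Since D has 6 states, any run of length ≥ 6 visits 6+1 states, so by pigeonhole some state repeats within the first 6 steps — that repeat gives the pumpable loop.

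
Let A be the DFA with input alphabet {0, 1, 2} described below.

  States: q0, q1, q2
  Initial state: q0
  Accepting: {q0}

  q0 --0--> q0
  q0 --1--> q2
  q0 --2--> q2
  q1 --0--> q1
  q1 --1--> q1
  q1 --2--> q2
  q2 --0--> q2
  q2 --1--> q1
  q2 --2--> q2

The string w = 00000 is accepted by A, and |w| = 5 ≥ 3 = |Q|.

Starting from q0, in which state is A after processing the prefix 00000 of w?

q0

Run of A on the first 5 characters of w = 0 0 0 0 0:
  step 0: q0  (start)
  step 1: q0  (read 0: q0→q0)
  step 2: q0  (read 0: q0→q0)
  step 3: q0  (read 0: q0→q0)
  step 4: q0  (read 0: q0→q0)
  step 5: q0  (read 0: q0→q0)

After reading 5 characters, A is in state q0.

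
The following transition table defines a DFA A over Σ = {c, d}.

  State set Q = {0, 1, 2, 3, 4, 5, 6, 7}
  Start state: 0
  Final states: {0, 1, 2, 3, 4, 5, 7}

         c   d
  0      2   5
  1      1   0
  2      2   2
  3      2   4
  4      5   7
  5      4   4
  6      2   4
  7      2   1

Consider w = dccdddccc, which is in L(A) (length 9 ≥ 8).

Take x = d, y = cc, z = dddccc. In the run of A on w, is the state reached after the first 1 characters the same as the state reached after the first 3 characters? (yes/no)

Run of A on the first 3 characters of w = d c c:
  step 0: 0  (start)
  step 1: 5  (read d: 0→5)
  step 2: 4  (read c: 5→4)
  step 3: 5  (read c: 4→5)

After x (step 1): 5. After xy (step 3): 5.
They match, so y = cc drives A around a cycle from 5 back to itself; pumping y any number of times keeps A in 5 before reading z, and xyⁱz ∈ L(A) for every i ≥ 0.

yes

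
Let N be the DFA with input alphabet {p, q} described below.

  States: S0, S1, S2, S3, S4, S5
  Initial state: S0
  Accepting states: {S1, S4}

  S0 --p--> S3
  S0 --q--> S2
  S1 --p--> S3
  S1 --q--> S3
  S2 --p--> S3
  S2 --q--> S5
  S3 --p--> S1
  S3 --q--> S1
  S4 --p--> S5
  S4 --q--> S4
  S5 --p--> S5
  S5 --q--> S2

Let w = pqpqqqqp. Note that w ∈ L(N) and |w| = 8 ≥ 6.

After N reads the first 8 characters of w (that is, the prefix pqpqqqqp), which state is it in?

S1

State sequence: S0 -p-> S3 -q-> S1 -p-> S3 -q-> S1 -q-> S3 -q-> S1 -q-> S3 -p-> S1

After reading 8 characters, N is in state S1.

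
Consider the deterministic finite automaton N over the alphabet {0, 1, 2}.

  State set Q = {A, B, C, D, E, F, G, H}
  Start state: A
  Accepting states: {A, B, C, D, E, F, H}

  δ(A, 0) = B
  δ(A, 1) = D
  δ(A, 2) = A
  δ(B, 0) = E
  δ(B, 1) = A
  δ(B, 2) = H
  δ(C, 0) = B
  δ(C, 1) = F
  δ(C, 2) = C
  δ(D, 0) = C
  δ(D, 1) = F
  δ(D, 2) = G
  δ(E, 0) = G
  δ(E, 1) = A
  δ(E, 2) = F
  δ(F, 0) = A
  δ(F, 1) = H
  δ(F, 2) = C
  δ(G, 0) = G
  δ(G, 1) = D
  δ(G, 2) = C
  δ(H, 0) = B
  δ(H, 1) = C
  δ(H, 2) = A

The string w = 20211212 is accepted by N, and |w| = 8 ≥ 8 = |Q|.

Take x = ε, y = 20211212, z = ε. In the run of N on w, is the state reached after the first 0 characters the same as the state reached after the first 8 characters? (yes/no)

Run of N on the first 8 characters of w = 2 0 2 1 1 2 1 2:
  step 0: A  (start)
  step 1: A  (read 2: A→A)
  step 2: B  (read 0: A→B)
  step 3: H  (read 2: B→H)
  step 4: C  (read 1: H→C)
  step 5: F  (read 1: C→F)
  step 6: C  (read 2: F→C)
  step 7: F  (read 1: C→F)
  step 8: C  (read 2: F→C)

After x (step 0): A. After xy (step 8): C.
They differ (A ≠ C), so y is not a cycle from the state after x; this split is not the one the pumping-lemma construction produces, and pumping y need not keep the string in L(N).

no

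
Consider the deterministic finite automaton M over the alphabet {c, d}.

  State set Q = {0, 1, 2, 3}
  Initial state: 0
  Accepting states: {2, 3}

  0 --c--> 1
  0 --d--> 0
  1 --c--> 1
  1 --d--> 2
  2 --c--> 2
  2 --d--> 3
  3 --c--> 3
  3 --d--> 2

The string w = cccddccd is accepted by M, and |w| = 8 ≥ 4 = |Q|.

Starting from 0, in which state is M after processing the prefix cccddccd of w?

Run of M on the first 8 characters of w = c c c d d c c d:
  step 0: 0  (start)
  step 1: 1  (read c: 0→1)
  step 2: 1  (read c: 1→1)
  step 3: 1  (read c: 1→1)
  step 4: 2  (read d: 1→2)
  step 5: 3  (read d: 2→3)
  step 6: 3  (read c: 3→3)
  step 7: 3  (read c: 3→3)
  step 8: 2  (read d: 3→2)

After reading 8 characters, M is in state 2.

2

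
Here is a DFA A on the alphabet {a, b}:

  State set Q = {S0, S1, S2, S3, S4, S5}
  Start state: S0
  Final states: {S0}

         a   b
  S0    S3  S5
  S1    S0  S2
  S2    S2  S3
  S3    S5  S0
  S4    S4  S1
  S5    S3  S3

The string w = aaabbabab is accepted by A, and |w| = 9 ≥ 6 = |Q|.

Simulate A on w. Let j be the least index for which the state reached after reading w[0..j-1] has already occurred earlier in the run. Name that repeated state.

State sequence: S0 -a-> S3 -a-> S5 -a-> S3 -b-> S0 -b-> S5 -a-> S3 -b-> S0 -a-> S3 -b-> S0
First repeat at step 3: S3 was already visited.

The earliest repeat is at step j = 3: A is in S3, which it already visited at step i = 1.

S3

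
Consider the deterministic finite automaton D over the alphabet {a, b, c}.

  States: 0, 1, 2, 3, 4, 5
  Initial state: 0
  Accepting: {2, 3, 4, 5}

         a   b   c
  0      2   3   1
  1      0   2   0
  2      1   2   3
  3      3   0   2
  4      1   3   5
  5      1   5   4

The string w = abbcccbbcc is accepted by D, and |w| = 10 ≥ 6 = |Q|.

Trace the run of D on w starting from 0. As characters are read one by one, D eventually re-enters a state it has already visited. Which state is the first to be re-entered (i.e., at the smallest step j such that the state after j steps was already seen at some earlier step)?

2

Run of D on w = a b b c c c b b c c:
  step 0: 0  (start)
  step 1: 2  (read a: 0→2)
  step 2: 2  (read b: 2→2)   ← first repeat (2 seen earlier)
  step 3: 2  (read b: 2→2)
  step 4: 3  (read c: 2→3)
  step 5: 2  (read c: 3→2)
  step 6: 3  (read c: 2→3)
  step 7: 0  (read b: 3→0)
  step 8: 3  (read b: 0→3)
  step 9: 2  (read c: 3→2)
  step 10: 3  (read c: 2→3)

The earliest repeat is at step j = 2: D is in 2, which it already visited at step i = 1.
Since D has 6 states, any run of length ≥ 6 visits 6+1 states, so by pigeonhole some state repeats within the first 6 steps — that repeat gives the pumpable loop.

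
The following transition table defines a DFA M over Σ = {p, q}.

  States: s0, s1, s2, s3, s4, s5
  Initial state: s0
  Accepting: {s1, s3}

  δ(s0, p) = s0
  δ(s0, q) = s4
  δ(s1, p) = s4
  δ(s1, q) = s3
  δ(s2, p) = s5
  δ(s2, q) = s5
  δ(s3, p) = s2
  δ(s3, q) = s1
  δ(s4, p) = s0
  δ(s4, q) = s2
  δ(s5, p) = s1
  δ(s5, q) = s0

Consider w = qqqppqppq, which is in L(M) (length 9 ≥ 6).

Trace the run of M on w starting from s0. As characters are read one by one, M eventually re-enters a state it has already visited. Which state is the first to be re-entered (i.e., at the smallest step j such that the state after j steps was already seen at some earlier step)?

Run of M on w = q q q p p q p p q:
  step 0: s0  (start)
  step 1: s4  (read q: s0→s4)
  step 2: s2  (read q: s4→s2)
  step 3: s5  (read q: s2→s5)
  step 4: s1  (read p: s5→s1)
  step 5: s4  (read p: s1→s4)   ← first repeat (s4 seen earlier)
  step 6: s2  (read q: s4→s2)
  step 7: s5  (read p: s2→s5)
  step 8: s1  (read p: s5→s1)
  step 9: s3  (read q: s1→s3)

The earliest repeat is at step j = 5: M is in s4, which it already visited at step i = 1.
The DFA has 6 states, so the proof of the pumping lemma guarantees a repeated state among the first 6+1 visited; the segment between the two visits is the pumpable y.

s4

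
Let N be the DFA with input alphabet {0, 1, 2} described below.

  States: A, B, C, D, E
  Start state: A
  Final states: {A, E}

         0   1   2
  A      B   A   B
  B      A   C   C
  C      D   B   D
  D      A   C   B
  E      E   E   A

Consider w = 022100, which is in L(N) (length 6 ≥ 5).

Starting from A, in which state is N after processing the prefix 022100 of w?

Run of N on the first 6 characters of w = 0 2 2 1 0 0:
  step 0: A  (start)
  step 1: B  (read 0: A→B)
  step 2: C  (read 2: B→C)
  step 3: D  (read 2: C→D)
  step 4: C  (read 1: D→C)
  step 5: D  (read 0: C→D)
  step 6: A  (read 0: D→A)

After reading 6 characters, N is in state A.

A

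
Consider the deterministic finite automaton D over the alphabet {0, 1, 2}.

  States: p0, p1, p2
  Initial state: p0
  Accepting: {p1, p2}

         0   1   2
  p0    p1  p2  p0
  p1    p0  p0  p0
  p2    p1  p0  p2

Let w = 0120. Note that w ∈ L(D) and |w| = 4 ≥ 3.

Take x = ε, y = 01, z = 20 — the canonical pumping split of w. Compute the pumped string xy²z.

010120

xy^2z = ε·01·01·20 = 010120.
Reading y = 01 takes D from p0 back to p0, so after x·y·y the machine is still in p0, and z then leads to the accepting state p1. Hence 010120 ∈ L(D).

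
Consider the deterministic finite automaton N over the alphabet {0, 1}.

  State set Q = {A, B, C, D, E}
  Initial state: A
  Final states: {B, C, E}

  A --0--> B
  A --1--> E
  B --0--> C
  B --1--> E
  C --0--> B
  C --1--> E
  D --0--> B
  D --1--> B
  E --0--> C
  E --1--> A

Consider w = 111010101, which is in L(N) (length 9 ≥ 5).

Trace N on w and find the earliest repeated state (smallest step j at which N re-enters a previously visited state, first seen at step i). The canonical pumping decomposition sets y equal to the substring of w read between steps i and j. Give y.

11

Run of N on w = 1 1 1 0 1 0 1 0 1:
  step 0: A  (start)
  step 1: E  (read 1: A→E)
  step 2: A  (read 1: E→A)   ← first repeat (A seen earlier)
  step 3: E  (read 1: A→E)
  step 4: C  (read 0: E→C)
  step 5: E  (read 1: C→E)
  step 6: C  (read 0: E→C)
  step 7: E  (read 1: C→E)
  step 8: C  (read 0: E→C)
  step 9: E  (read 1: C→E)

So i = 0, j = 2, giving x = w[0:0] = ε, y = w[0:2] = 11, z = w[2:9] = 1010101.
Check: |xy| = 2 ≤ 5 and |y| = 2 ≥ 1. Reading y takes N from A back to A, so every xyⁱz is accepted.
Pumping length from the standard proof: p = 5 (the number of states). The repeated state found above gives |xy| = j ≤ 5 and |y| = j − i ≥ 1.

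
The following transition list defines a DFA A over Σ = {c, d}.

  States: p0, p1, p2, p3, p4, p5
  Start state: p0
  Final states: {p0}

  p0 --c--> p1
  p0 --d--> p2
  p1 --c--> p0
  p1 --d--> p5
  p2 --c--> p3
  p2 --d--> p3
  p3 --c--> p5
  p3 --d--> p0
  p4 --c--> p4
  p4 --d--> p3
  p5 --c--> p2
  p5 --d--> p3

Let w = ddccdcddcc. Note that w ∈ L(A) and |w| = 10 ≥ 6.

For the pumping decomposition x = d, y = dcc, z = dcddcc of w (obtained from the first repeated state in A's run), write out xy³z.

ddccdccdccdcddcc

xy^3z = d·dcc·dcc·dcc·dcddcc = ddccdccdccdcddcc.
Reading y = dcc takes A from p2 back to p2, so after x·y·y·y the machine is still in p2, and z then leads to the accepting state p0. Hence ddccdccdccdcddcc ∈ L(A).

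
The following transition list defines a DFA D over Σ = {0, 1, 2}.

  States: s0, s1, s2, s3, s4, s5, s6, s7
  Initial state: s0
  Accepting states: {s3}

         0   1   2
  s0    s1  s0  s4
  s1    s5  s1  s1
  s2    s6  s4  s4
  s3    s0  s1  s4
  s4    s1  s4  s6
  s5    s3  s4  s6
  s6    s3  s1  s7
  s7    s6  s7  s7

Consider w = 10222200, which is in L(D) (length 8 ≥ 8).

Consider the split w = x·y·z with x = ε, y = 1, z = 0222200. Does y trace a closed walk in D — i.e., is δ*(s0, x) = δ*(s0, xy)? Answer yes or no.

State sequence: s0 -1-> s0

After x (step 0): s0. After xy (step 1): s0.
They match, so y = 1 drives D around a cycle from s0 back to itself; pumping y any number of times keeps D in s0 before reading z, and xyⁱz ∈ L(D) for every i ≥ 0.

yes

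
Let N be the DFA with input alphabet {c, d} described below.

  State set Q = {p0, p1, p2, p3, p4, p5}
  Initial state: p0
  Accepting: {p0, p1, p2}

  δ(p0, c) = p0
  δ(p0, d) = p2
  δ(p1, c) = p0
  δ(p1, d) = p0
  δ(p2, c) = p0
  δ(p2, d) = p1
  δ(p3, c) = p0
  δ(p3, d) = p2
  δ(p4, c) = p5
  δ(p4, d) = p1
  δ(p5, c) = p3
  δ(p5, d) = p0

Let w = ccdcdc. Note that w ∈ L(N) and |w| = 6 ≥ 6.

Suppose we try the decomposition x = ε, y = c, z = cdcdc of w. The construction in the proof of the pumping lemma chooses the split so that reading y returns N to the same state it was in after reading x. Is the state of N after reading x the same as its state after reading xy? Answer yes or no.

yes

State sequence: p0 -c-> p0

After x (step 0): p0. After xy (step 1): p0.
They match, so y = c drives N around a cycle from p0 back to itself; pumping y any number of times keeps N in p0 before reading z, and xyⁱz ∈ L(N) for every i ≥ 0.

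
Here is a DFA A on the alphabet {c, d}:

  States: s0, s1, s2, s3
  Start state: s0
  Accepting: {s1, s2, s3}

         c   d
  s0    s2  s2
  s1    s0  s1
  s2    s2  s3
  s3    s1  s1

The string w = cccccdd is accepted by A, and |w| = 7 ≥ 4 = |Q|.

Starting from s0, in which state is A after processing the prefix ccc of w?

s2

Run of A on the first 3 characters of w = c c c:
  step 0: s0  (start)
  step 1: s2  (read c: s0→s2)
  step 2: s2  (read c: s2→s2)
  step 3: s2  (read c: s2→s2)

After reading 3 characters, A is in state s2.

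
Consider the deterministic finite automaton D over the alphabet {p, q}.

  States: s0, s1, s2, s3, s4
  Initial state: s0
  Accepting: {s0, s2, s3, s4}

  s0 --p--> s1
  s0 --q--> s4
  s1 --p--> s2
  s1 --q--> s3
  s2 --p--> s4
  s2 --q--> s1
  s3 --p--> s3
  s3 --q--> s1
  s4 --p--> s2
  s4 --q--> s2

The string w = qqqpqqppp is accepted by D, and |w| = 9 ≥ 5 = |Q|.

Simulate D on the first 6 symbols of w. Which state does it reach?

State sequence: s0 -q-> s4 -q-> s2 -q-> s1 -p-> s2 -q-> s1 -q-> s3

After reading 6 characters, D is in state s3.
(This kind of state-tracing is the core of the pumping-lemma construction: with 5 states, pigeonhole forces a repeat within the first 5 steps.)

s3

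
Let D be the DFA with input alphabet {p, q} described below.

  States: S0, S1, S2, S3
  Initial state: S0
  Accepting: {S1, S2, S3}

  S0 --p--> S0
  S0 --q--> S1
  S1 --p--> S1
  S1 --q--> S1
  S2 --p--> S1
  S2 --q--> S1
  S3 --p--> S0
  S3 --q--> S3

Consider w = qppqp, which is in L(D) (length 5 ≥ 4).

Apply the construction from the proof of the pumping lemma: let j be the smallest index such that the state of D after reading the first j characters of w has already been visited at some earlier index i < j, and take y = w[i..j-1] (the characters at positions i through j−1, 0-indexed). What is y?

p

Run of D on w = q p p q p:
  step 0: S0  (start)
  step 1: S1  (read q: S0→S1)
  step 2: S1  (read p: S1→S1)   ← first repeat (S1 seen earlier)
  step 3: S1  (read p: S1→S1)
  step 4: S1  (read q: S1→S1)
  step 5: S1  (read p: S1→S1)

So i = 1, j = 2, giving x = w[0:1] = q, y = w[1:2] = p, z = w[2:5] = pqp.
Check: |xy| = 2 ≤ 4 and |y| = 1 ≥ 1. Reading y takes D from S1 back to S1, so every xyⁱz is accepted.
Since D has 4 states, any run of length ≥ 4 visits 4+1 states, so by pigeonhole some state repeats within the first 4 steps — that repeat gives the pumpable loop.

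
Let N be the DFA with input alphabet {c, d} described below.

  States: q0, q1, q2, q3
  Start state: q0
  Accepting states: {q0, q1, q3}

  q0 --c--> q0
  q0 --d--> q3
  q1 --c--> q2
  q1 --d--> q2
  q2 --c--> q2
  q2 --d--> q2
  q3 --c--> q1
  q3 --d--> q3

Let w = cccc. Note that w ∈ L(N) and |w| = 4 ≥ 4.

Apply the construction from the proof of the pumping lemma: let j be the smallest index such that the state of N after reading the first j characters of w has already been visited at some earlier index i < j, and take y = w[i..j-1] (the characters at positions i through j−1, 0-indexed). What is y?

c

State sequence: q0 -c-> q0 -c-> q0 -c-> q0 -c-> q0
First repeat at step 1: q0 was already visited.

So i = 0, j = 1, giving x = w[0:0] = ε, y = w[0:1] = c, z = w[1:4] = ccc.
Check: |xy| = 1 ≤ 4 and |y| = 1 ≥ 1. Reading y takes N from q0 back to q0, so every xyⁱz is accepted.
Since N has 4 states, any run of length ≥ 4 visits 4+1 states, so by pigeonhole some state repeats within the first 4 steps — that repeat gives the pumpable loop.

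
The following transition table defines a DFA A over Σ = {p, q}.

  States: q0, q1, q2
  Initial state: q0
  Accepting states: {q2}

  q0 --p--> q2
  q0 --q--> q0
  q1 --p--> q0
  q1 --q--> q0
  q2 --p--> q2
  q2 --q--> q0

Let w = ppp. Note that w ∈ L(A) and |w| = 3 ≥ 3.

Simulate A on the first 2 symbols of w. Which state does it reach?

q2

State sequence: q0 -p-> q2 -p-> q2

After reading 2 characters, A is in state q2.
(This kind of state-tracing is the core of the pumping-lemma construction: with 3 states, pigeonhole forces a repeat within the first 3 steps.)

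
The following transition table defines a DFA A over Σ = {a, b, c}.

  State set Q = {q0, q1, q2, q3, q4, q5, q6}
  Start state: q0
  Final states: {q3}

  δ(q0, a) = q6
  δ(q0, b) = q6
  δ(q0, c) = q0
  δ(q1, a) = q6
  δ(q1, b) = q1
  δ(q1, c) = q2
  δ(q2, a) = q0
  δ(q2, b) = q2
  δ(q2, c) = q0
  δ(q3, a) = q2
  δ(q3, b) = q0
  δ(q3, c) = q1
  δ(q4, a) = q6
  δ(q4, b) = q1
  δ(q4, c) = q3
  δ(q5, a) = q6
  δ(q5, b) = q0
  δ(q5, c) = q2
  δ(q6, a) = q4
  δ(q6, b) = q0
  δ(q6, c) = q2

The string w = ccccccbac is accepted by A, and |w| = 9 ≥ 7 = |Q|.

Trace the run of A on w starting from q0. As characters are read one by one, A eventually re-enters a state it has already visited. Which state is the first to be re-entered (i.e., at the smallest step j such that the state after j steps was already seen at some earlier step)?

State sequence: q0 -c-> q0 -c-> q0 -c-> q0 -c-> q0 -c-> q0 -c-> q0 -b-> q6 -a-> q4 -c-> q3
First repeat at step 1: q0 was already visited.

The earliest repeat is at step j = 1: A is in q0, which it already visited at step i = 0.

q0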